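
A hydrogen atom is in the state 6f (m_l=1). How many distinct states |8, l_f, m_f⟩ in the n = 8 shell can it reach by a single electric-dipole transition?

6

E1 requires Δl = ±1, so l_f ∈ {2, 4}; with 0 ≤ l_f ≤ n_f−1 = 7, the allowed l_f values are {2, 4}.
For l_f = 2: m_f ∈ {m_i−1, m_i, m_i+1} ∩ [−2, 2] = {0, 1, 2} → 3 states.
For l_f = 4: m_f ∈ {m_i−1, m_i, m_i+1} ∩ [−4, 4] = {0, 1, 2} → 3 states.
Total: 6.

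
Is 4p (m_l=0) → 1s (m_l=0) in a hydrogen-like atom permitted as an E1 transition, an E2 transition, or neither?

E1

Δl = 0 − 1 = -1; l_i + l_f = 1.
Δm_l = +0.
E1 (Δl = ±1, |Δm_l| ≤ 1): satisfied.
E2 (Δl = 0,±2, l_i+l_f ≥ 2, |Δm_l| ≤ 2): not satisfied.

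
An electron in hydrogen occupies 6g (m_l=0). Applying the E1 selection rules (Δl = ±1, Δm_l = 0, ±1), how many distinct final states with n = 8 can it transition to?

E1 requires Δl = ±1, so l_f ∈ {3, 5}; with 0 ≤ l_f ≤ n_f−1 = 7, the allowed l_f values are {3, 5}.
For l_f = 3: m_f ∈ {m_i−1, m_i, m_i+1} ∩ [−3, 3] = {-1, 0, 1} → 3 states.
For l_f = 5: m_f ∈ {m_i−1, m_i, m_i+1} ∩ [−5, 5] = {-1, 0, 1} → 3 states.
Total: 6.

6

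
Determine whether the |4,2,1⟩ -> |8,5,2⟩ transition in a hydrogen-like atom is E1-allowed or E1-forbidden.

forbidden

Initial l = 2, final l = 5, so Δl = +3. E1 requires Δl = ±1: violated.
m_l: 1 → 2 (Δm_l = +1). |Δm_l| ≤ 1 satisfied.
The transition is electric-dipole forbidden.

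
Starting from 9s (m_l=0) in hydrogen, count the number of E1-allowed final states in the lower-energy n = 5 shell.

3

E1 requires Δl = ±1, so l_f ∈ {-1, 1}; with 0 ≤ l_f ≤ n_f−1 = 4, the allowed l_f values are {1}.
For l_f = 1: m_f ∈ {m_i−1, m_i, m_i+1} ∩ [−1, 1] = {-1, 0, 1} → 3 states.
Total: 3.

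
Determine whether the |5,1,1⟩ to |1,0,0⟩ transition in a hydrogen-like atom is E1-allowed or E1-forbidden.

allowed

Initial l = 1, final l = 0, so Δl = -1. E1 requires Δl = ±1: ok.
Δm_l = 0 − (1) = -1. E1 requires Δm_l = 0, ±1: ok.
All E1 selection rules are satisfied.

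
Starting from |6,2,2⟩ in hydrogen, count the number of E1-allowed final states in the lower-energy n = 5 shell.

E1 requires Δl = ±1, so l_f ∈ {1, 3}; with 0 ≤ l_f ≤ n_f−1 = 4, the allowed l_f values are {1, 3}.
For l_f = 1: m_f ∈ {m_i−1, m_i, m_i+1} ∩ [−1, 1] = {1} → 1 state.
For l_f = 3: m_f ∈ {m_i−1, m_i, m_i+1} ∩ [−3, 3] = {1, 2, 3} → 3 states.
Total: 4.

4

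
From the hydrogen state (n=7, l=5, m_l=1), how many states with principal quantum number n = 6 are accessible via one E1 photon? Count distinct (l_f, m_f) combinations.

3

E1 requires Δl = ±1, so l_f ∈ {4, 6}; with 0 ≤ l_f ≤ n_f−1 = 5, the allowed l_f values are {4}.
For l_f = 4: m_f ∈ {m_i−1, m_i, m_i+1} ∩ [−4, 4] = {0, 1, 2} → 3 states.
Total: 3.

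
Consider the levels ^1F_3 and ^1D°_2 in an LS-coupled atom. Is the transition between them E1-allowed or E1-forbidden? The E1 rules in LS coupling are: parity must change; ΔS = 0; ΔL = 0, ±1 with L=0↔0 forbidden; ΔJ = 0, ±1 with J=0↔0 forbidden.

allowed

Parity must change: even → odd — satisfied.
ΔS = 0: S: 0 → 0 — satisfied.
ΔL = 0, ±1 (not L=0↔0): L: 3 → 2, ΔL = -1 — satisfied.
ΔJ = 0, ±1 (not J=0↔0): J: 3 → 2, ΔJ = -1 — satisfied.
All four E1 rules are satisfied.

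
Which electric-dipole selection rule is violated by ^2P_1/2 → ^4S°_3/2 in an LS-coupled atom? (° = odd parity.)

the ΔS = 0 rule

Initial level: S=1/2, L=1, J=1/2, parity even. Final level: S=3/2, L=0, J=3/2, parity odd.
Parity must change: even → odd — passes.
ΔS = 0: S: 1/2 → 3/2 — fails.
ΔL = 0, ±1 (not L=0↔0): L: 1 → 0, ΔL = -1 — passes.
ΔJ = 0, ±1 (not J=0↔0): J: 1/2 → 3/2, ΔJ = +1 — passes.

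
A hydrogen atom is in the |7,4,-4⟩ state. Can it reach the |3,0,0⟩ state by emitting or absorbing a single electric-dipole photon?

Δl = 0 − 4 = -4; the E1 rule Δl = ±1 is fails.
m_l: -4 → 0 (Δm_l = +4). |Δm_l| ≤ 1 fails.
The transition is electric-dipole forbidden.

forbidden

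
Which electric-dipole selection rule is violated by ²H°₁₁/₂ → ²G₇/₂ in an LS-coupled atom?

the ΔJ = 0, ±1 rule

Reading off the term symbols: S 1/2→1/2, L 5→4, J 11/2→7/2, parity odd→even.
ΔS = 0: S: 1/2 → 1/2 — ✓.
Parity must change: odd → even — ✓.
ΔJ = 0, ±1 (not J=0↔0): J: 11/2 → 7/2, ΔJ = -2 — ✗.
ΔL = 0, ±1 (not L=0↔0): L: 5 → 4, ΔL = -1 — ✓.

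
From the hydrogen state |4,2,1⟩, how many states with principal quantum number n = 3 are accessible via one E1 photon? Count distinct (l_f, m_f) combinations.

2

E1 requires Δl = ±1, so l_f ∈ {1, 3}; with 0 ≤ l_f ≤ n_f−1 = 2, the allowed l_f values are {1}.
For l_f = 1: m_f ∈ {m_i−1, m_i, m_i+1} ∩ [−1, 1] = {0, 1} → 2 states.
Total: 2.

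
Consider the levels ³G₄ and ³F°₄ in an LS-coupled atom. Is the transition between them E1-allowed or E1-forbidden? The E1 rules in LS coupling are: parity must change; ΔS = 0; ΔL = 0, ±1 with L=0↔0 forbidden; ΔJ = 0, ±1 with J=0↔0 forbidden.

Reading off the term symbols: S 1→1, L 4→3, J 4→4, parity even→odd.
Parity must change: even → odd — passes.
ΔS = 0: S: 1 → 1 — passes.
ΔL = 0, ±1 (not L=0↔0): L: 4 → 3, ΔL = -1 — passes.
ΔJ = 0, ±1 (not J=0↔0): J: 4 → 4, ΔJ = +0 — passes.
All four E1 rules are satisfied.

allowed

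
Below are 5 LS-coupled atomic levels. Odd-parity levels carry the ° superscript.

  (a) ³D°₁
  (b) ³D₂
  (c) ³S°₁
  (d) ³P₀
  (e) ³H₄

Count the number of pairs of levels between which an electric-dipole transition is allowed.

3

(a)–(b): allowed.
(a)–(c): forbidden (parity, ΔL).
(a)–(d): allowed.
(a)–(e): forbidden (ΔL, ΔJ).
(b)–(c): forbidden (ΔL).
(b)–(d): forbidden (parity, ΔJ).
(b)–(e): forbidden (parity, ΔL, ΔJ).
(c)–(d): allowed.
(c)–(e): forbidden (ΔL, ΔJ).
(d)–(e): forbidden (parity, ΔL, ΔJ).
Allowed pairs: 3 of 10.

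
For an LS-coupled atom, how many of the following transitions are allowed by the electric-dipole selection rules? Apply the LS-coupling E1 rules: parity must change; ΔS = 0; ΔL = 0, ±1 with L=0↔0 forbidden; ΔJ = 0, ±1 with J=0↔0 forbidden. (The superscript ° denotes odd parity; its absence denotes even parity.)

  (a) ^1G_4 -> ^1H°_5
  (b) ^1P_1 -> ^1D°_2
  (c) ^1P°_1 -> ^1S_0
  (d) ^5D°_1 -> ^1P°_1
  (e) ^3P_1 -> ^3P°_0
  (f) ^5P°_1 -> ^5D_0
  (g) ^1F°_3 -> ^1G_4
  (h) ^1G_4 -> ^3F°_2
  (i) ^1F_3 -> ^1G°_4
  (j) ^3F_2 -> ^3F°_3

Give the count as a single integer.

8

(a) allowed
(b) allowed
(c) allowed
(d) forbidden (parity, ΔS fail)
(e) allowed
(f) allowed
(g) allowed
(h) forbidden (ΔS, ΔJ fail)
(i) allowed
(j) allowed
Total allowed: 8 of 10.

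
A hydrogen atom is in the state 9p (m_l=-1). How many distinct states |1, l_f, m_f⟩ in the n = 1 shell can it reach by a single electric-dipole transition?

E1 requires Δl = ±1, so l_f ∈ {0, 2}; with 0 ≤ l_f ≤ n_f−1 = 0, the allowed l_f values are {0}.
For l_f = 0: m_f ∈ {m_i−1, m_i, m_i+1} ∩ [−0, 0] = {0} → 1 state.
Total: 1.

1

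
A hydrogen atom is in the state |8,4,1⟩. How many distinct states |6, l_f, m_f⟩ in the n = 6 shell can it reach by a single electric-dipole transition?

6

E1 requires Δl = ±1, so l_f ∈ {3, 5}; with 0 ≤ l_f ≤ n_f−1 = 5, the allowed l_f values are {3, 5}.
For l_f = 3: m_f ∈ {m_i−1, m_i, m_i+1} ∩ [−3, 3] = {0, 1, 2} → 3 states.
For l_f = 5: m_f ∈ {m_i−1, m_i, m_i+1} ∩ [−5, 5] = {0, 1, 2} → 3 states.
Total: 6.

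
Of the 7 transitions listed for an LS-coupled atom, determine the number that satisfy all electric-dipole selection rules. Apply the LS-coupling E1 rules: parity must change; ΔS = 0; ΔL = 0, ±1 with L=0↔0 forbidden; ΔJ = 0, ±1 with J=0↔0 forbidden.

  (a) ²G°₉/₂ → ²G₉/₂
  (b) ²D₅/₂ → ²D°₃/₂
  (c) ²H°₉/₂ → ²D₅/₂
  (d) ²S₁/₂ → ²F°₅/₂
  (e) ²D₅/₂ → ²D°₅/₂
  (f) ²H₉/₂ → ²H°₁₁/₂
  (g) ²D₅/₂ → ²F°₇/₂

(a) allowed
(b) allowed
(c) forbidden (ΔL, ΔJ fail)
(d) forbidden (ΔL, ΔJ fail)
(e) allowed
(f) allowed
(g) allowed
Total allowed: 5 of 7.

5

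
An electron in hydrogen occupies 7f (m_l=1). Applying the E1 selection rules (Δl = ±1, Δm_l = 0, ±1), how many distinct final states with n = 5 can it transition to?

6

E1 requires Δl = ±1, so l_f ∈ {2, 4}; with 0 ≤ l_f ≤ n_f−1 = 4, the allowed l_f values are {2, 4}.
For l_f = 2: m_f ∈ {m_i−1, m_i, m_i+1} ∩ [−2, 2] = {0, 1, 2} → 3 states.
For l_f = 4: m_f ∈ {m_i−1, m_i, m_i+1} ∩ [−4, 4] = {0, 1, 2} → 3 states.
Total: 6.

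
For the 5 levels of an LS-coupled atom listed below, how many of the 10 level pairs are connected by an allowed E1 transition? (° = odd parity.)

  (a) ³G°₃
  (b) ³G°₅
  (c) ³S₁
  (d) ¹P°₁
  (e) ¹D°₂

(a)–(b): forbidden (parity, ΔJ).
(a)–(c): forbidden (ΔL, ΔJ).
(a)–(d): forbidden (parity, ΔS, ΔL, ΔJ).
(a)–(e): forbidden (parity, ΔS, ΔL).
(b)–(c): forbidden (ΔL, ΔJ).
(b)–(d): forbidden (parity, ΔS, ΔL, ΔJ).
(b)–(e): forbidden (parity, ΔS, ΔL, ΔJ).
(c)–(d): forbidden (ΔS).
(c)–(e): forbidden (ΔS, ΔL).
(d)–(e): forbidden (parity).
Allowed pairs: 0 of 10.

0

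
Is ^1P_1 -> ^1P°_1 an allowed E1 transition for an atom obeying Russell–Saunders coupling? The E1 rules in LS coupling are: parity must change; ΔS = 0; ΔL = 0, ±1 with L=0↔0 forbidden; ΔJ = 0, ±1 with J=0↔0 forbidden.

allowed

Reading off the term symbols: S 0→0, L 1→1, J 1→1, parity even→odd.
ΔL = 0, ±1 (not L=0↔0): L: 1 → 1, ΔL = +0 — ✓.
Parity must change: even → odd — ✓.
ΔJ = 0, ±1 (not J=0↔0): J: 1 → 1, ΔJ = +0 — ✓.
ΔS = 0: S: 0 → 0 — ✓.
All four E1 rules are satisfied.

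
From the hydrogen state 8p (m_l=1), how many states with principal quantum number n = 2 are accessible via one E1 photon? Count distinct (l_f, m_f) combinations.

1

E1 requires Δl = ±1, so l_f ∈ {0, 2}; with 0 ≤ l_f ≤ n_f−1 = 1, the allowed l_f values are {0}.
For l_f = 0: m_f ∈ {m_i−1, m_i, m_i+1} ∩ [−0, 0] = {0} → 1 state.
Total: 1.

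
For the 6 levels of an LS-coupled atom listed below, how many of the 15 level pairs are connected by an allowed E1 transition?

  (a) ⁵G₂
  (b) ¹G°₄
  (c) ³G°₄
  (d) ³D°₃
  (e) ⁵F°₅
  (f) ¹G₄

(a)–(b): forbidden (ΔS, ΔJ).
(a)–(c): forbidden (ΔS, ΔJ).
(a)–(d): forbidden (ΔS, ΔL).
(a)–(e): forbidden (ΔJ).
(a)–(f): forbidden (parity, ΔS, ΔJ).
(b)–(c): forbidden (parity, ΔS).
(b)–(d): forbidden (parity, ΔS, ΔL).
(b)–(e): forbidden (parity, ΔS).
(b)–(f): allowed.
(c)–(d): forbidden (parity, ΔL).
(c)–(e): forbidden (parity, ΔS).
(c)–(f): forbidden (ΔS).
(d)–(e): forbidden (parity, ΔS, ΔJ).
(d)–(f): forbidden (ΔS, ΔL).
(e)–(f): forbidden (ΔS).
Allowed pairs: 1 of 15.

1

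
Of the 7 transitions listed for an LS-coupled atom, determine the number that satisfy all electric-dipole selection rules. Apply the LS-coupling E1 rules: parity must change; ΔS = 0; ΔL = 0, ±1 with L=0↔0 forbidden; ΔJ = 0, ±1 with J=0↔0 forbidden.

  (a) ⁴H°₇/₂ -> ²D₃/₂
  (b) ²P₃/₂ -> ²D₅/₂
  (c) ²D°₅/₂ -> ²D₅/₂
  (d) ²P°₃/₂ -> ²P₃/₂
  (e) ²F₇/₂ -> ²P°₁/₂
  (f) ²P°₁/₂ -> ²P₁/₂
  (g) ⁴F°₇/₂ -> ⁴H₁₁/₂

(a) forbidden (ΔS, ΔL, ΔJ fail)
(b) forbidden (parity fails)
(c) allowed
(d) allowed
(e) forbidden (ΔL, ΔJ fail)
(f) allowed
(g) forbidden (ΔL, ΔJ fail)
Total allowed: 3 of 7.

3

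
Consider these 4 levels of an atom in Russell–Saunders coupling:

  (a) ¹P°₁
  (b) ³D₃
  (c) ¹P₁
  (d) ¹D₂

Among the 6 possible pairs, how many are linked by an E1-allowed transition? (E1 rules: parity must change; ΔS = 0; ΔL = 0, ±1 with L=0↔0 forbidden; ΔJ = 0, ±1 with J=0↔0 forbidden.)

2

(a)–(b): forbidden (ΔS, ΔJ).
(a)–(c): allowed.
(a)–(d): allowed.
(b)–(c): forbidden (parity, ΔS, ΔJ).
(b)–(d): forbidden (parity, ΔS).
(c)–(d): forbidden (parity).
Allowed pairs: 2 of 6.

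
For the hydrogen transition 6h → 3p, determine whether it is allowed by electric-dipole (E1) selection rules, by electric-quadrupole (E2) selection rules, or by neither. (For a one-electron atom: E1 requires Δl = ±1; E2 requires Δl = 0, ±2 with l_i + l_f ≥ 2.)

neither

Δl = 1 − 5 = -4; l_i + l_f = 6.
E1 (Δl = ±1): not satisfied.
E2 (Δl = 0,±2, l_i+l_f ≥ 2): not satisfied.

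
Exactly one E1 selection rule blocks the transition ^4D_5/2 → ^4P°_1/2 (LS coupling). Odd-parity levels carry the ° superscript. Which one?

the ΔJ = 0, ±1 rule

Parity must change: even → odd — ✓.
ΔS = 0: S: 3/2 → 3/2 — ✓.
ΔL = 0, ±1 (not L=0↔0): L: 2 → 1, ΔL = -1 — ✓.
ΔJ = 0, ±1 (not J=0↔0): J: 5/2 → 1/2, ΔJ = -2 — ✗.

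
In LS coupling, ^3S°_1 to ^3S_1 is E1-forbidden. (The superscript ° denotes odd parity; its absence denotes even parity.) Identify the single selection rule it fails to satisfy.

Reading off the term symbols: S 1→1, L 0→0, J 1→1, parity odd→even.
Parity must change: odd → even — passes.
ΔS = 0: S: 1 → 1 — passes.
ΔL = 0, ±1 (not L=0↔0): L: 0 → 0, ΔL = +0 — fails.
ΔJ = 0, ±1 (not J=0↔0): J: 1 → 1, ΔJ = +0 — passes.

the L=0 ↔ L=0 exclusion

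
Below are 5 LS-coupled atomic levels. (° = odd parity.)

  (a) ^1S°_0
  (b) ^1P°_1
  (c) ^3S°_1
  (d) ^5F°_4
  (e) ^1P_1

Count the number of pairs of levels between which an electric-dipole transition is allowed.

2

(a)–(b): forbidden (parity).
(a)–(c): forbidden (parity, ΔS, ΔL).
(a)–(d): forbidden (parity, ΔS, ΔL, ΔJ).
(a)–(e): allowed.
(b)–(c): forbidden (parity, ΔS).
(b)–(d): forbidden (parity, ΔS, ΔL, ΔJ).
(b)–(e): allowed.
(c)–(d): forbidden (parity, ΔS, ΔL, ΔJ).
(c)–(e): forbidden (ΔS).
(d)–(e): forbidden (ΔS, ΔL, ΔJ).
Allowed pairs: 2 of 10.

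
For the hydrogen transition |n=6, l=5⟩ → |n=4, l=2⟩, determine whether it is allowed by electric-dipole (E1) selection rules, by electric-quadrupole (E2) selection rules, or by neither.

Δl = 2 − 5 = -3; l_i + l_f = 7.
E1 (Δl = ±1): not satisfied.
E2 (Δl = 0,±2, l_i+l_f ≥ 2): not satisfied.

neither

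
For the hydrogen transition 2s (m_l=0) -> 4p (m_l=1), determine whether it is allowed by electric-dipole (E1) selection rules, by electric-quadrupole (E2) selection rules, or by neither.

Δl = 1 − 0 = +1; l_i + l_f = 1.
Δm_l = +1.
E1 (Δl = ±1, |Δm_l| ≤ 1): satisfied.
E2 (Δl = 0,±2, l_i+l_f ≥ 2, |Δm_l| ≤ 2): not satisfied.

E1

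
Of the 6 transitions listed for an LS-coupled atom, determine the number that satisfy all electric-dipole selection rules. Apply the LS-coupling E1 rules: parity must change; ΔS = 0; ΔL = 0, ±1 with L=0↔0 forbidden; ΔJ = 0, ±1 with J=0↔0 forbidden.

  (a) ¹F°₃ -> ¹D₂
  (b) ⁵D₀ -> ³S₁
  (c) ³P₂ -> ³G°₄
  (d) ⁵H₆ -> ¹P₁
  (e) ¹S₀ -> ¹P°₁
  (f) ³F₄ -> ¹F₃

(a) allowed
(b) forbidden (parity, ΔS, ΔL fail)
(c) forbidden (ΔL, ΔJ fail)
(d) forbidden (parity, ΔS, ΔL, ΔJ fail)
(e) allowed
(f) forbidden (parity, ΔS fail)
Total allowed: 2 of 6.

2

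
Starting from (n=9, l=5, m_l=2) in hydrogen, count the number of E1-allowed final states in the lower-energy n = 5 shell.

E1 requires Δl = ±1, so l_f ∈ {4, 6}; with 0 ≤ l_f ≤ n_f−1 = 4, the allowed l_f values are {4}.
For l_f = 4: m_f ∈ {m_i−1, m_i, m_i+1} ∩ [−4, 4] = {1, 2, 3} → 3 states.
Total: 3.

3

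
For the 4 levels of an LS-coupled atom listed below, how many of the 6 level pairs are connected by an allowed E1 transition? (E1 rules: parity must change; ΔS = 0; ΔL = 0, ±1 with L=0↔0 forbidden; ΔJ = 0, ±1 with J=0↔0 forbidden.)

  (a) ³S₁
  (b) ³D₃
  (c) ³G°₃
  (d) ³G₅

0

(a)–(b): forbidden (parity, ΔL, ΔJ).
(a)–(c): forbidden (ΔL, ΔJ).
(a)–(d): forbidden (parity, ΔL, ΔJ).
(b)–(c): forbidden (ΔL).
(b)–(d): forbidden (parity, ΔL, ΔJ).
(c)–(d): forbidden (ΔJ).
Allowed pairs: 0 of 6.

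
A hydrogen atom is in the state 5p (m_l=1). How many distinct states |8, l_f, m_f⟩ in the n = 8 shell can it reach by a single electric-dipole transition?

4

E1 requires Δl = ±1, so l_f ∈ {0, 2}; with 0 ≤ l_f ≤ n_f−1 = 7, the allowed l_f values are {0, 2}.
For l_f = 0: m_f ∈ {m_i−1, m_i, m_i+1} ∩ [−0, 0] = {0} → 1 state.
For l_f = 2: m_f ∈ {m_i−1, m_i, m_i+1} ∩ [−2, 2] = {0, 1, 2} → 3 states.
Total: 4.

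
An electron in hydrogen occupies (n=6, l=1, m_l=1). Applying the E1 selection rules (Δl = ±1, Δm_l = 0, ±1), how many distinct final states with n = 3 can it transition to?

4

E1 requires Δl = ±1, so l_f ∈ {0, 2}; with 0 ≤ l_f ≤ n_f−1 = 2, the allowed l_f values are {0, 2}.
For l_f = 0: m_f ∈ {m_i−1, m_i, m_i+1} ∩ [−0, 0] = {0} → 1 state.
For l_f = 2: m_f ∈ {m_i−1, m_i, m_i+1} ∩ [−2, 2] = {0, 1, 2} → 3 states.
Total: 4.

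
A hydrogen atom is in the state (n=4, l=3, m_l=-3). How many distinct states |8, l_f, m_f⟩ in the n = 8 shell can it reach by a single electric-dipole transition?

4

E1 requires Δl = ±1, so l_f ∈ {2, 4}; with 0 ≤ l_f ≤ n_f−1 = 7, the allowed l_f values are {2, 4}.
For l_f = 2: m_f ∈ {m_i−1, m_i, m_i+1} ∩ [−2, 2] = {-2} → 1 state.
For l_f = 4: m_f ∈ {m_i−1, m_i, m_i+1} ∩ [−4, 4] = {-4, -3, -2} → 3 states.
Total: 4.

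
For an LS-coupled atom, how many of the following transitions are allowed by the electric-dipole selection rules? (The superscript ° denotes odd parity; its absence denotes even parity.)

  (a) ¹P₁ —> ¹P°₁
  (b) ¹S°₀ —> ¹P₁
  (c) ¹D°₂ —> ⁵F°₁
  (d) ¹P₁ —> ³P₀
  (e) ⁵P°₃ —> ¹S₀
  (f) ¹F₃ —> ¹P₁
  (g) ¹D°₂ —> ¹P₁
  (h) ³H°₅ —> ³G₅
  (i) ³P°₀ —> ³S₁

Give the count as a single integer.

(a) allowed
(b) allowed
(c) forbidden (parity, ΔS fail)
(d) forbidden (parity, ΔS fail)
(e) forbidden (ΔS, ΔJ fail)
(f) forbidden (parity, ΔL, ΔJ fail)
(g) allowed
(h) allowed
(i) allowed
Total allowed: 5 of 9.

5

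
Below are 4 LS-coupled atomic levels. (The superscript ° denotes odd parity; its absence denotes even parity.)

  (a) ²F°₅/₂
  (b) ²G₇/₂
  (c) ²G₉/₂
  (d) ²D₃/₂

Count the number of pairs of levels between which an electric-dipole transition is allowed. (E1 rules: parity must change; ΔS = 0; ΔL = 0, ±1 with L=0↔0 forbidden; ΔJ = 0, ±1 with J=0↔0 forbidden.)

2

(a)–(b): allowed.
(a)–(c): forbidden (ΔJ).
(a)–(d): allowed.
(b)–(c): forbidden (parity).
(b)–(d): forbidden (parity, ΔL, ΔJ).
(c)–(d): forbidden (parity, ΔL, ΔJ).
Allowed pairs: 2 of 6.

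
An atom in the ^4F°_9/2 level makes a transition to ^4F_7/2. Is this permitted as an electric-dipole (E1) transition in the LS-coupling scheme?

allowed

Reading off the term symbols: S 3/2→3/2, L 3→3, J 9/2→7/2, parity odd→even.
Parity must change: odd → even — ✓.
ΔS = 0: S: 3/2 → 3/2 — ✓.
ΔL = 0, ±1 (not L=0↔0): L: 3 → 3, ΔL = +0 — ✓.
ΔJ = 0, ±1 (not J=0↔0): J: 9/2 → 7/2, ΔJ = -1 — ✓.
All four E1 rules are satisfied.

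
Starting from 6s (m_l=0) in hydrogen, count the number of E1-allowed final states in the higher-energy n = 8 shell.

E1 requires Δl = ±1, so l_f ∈ {-1, 1}; with 0 ≤ l_f ≤ n_f−1 = 7, the allowed l_f values are {1}.
For l_f = 1: m_f ∈ {m_i−1, m_i, m_i+1} ∩ [−1, 1] = {-1, 0, 1} → 3 states.
Total: 3.

3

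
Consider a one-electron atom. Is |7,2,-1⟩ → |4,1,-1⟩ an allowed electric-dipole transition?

allowed

Initial l = 2, final l = 1, so Δl = -1. E1 requires Δl = ±1: ✓.
m_l: -1 → -1 (Δm_l = +0). |Δm_l| ≤ 1 ✓.
All E1 selection rules are satisfied.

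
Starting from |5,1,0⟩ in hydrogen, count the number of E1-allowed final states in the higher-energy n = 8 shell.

4

E1 requires Δl = ±1, so l_f ∈ {0, 2}; with 0 ≤ l_f ≤ n_f−1 = 7, the allowed l_f values are {0, 2}.
For l_f = 0: m_f ∈ {m_i−1, m_i, m_i+1} ∩ [−0, 0] = {0} → 1 state.
For l_f = 2: m_f ∈ {m_i−1, m_i, m_i+1} ∩ [−2, 2] = {-1, 0, 1} → 3 states.
Total: 4.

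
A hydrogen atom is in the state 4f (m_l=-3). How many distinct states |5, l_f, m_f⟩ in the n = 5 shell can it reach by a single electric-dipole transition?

E1 requires Δl = ±1, so l_f ∈ {2, 4}; with 0 ≤ l_f ≤ n_f−1 = 4, the allowed l_f values are {2, 4}.
For l_f = 2: m_f ∈ {m_i−1, m_i, m_i+1} ∩ [−2, 2] = {-2} → 1 state.
For l_f = 4: m_f ∈ {m_i−1, m_i, m_i+1} ∩ [−4, 4] = {-4, -3, -2} → 3 states.
Total: 4.

4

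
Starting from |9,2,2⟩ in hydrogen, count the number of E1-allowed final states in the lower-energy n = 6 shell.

4

E1 requires Δl = ±1, so l_f ∈ {1, 3}; with 0 ≤ l_f ≤ n_f−1 = 5, the allowed l_f values are {1, 3}.
For l_f = 1: m_f ∈ {m_i−1, m_i, m_i+1} ∩ [−1, 1] = {1} → 1 state.
For l_f = 3: m_f ∈ {m_i−1, m_i, m_i+1} ∩ [−3, 3] = {1, 2, 3} → 3 states.
Total: 4.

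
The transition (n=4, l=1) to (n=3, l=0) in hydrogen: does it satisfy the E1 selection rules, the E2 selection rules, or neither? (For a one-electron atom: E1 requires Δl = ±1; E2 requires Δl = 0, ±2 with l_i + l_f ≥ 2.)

E1

Δl = 0 − 1 = -1; l_i + l_f = 1.
E1 (Δl = ±1): satisfied.
E2 (Δl = 0,±2, l_i+l_f ≥ 2): not satisfied.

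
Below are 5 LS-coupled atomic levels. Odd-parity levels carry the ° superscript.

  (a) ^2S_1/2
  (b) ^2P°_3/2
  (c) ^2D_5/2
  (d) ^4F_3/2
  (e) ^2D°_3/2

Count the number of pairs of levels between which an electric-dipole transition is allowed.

(a)–(b): allowed.
(a)–(c): forbidden (parity, ΔL, ΔJ).
(a)–(d): forbidden (parity, ΔS, ΔL).
(a)–(e): forbidden (ΔL).
(b)–(c): allowed.
(b)–(d): forbidden (ΔS, ΔL).
(b)–(e): forbidden (parity).
(c)–(d): forbidden (parity, ΔS).
(c)–(e): allowed.
(d)–(e): forbidden (ΔS).
Allowed pairs: 3 of 10.

3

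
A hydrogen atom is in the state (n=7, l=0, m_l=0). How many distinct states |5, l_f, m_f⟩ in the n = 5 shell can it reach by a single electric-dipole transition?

3

E1 requires Δl = ±1, so l_f ∈ {-1, 1}; with 0 ≤ l_f ≤ n_f−1 = 4, the allowed l_f values are {1}.
For l_f = 1: m_f ∈ {m_i−1, m_i, m_i+1} ∩ [−1, 1] = {-1, 0, 1} → 3 states.
Total: 3.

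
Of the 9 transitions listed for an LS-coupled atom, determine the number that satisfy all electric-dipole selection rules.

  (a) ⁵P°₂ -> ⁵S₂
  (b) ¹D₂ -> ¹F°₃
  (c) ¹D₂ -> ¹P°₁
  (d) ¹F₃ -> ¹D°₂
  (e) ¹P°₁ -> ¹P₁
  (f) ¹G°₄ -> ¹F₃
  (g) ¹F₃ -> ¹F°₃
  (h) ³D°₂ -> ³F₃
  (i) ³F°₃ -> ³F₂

(a) allowed
(b) allowed
(c) allowed
(d) allowed
(e) allowed
(f) allowed
(g) allowed
(h) allowed
(i) allowed
Total allowed: 9 of 9.

9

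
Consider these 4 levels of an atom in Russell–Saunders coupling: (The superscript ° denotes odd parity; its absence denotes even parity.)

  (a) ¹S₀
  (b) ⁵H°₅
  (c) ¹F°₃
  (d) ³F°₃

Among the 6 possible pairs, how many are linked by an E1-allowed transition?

(a)–(b): forbidden (ΔS, ΔL, ΔJ).
(a)–(c): forbidden (ΔL, ΔJ).
(a)–(d): forbidden (ΔS, ΔL, ΔJ).
(b)–(c): forbidden (parity, ΔS, ΔL, ΔJ).
(b)–(d): forbidden (parity, ΔS, ΔL, ΔJ).
(c)–(d): forbidden (parity, ΔS).
Allowed pairs: 0 of 6.

0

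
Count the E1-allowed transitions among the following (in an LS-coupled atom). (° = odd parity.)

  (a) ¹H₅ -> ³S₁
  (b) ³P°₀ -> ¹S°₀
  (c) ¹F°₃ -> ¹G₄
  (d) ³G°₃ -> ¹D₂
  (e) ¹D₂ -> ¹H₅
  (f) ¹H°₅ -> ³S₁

1

(a) forbidden (parity, ΔS, ΔL, ΔJ fail)
(b) forbidden (parity, ΔS, ΔJ fail)
(c) allowed
(d) forbidden (ΔS, ΔL fail)
(e) forbidden (parity, ΔL, ΔJ fail)
(f) forbidden (ΔS, ΔL, ΔJ fail)
Total allowed: 1 of 6.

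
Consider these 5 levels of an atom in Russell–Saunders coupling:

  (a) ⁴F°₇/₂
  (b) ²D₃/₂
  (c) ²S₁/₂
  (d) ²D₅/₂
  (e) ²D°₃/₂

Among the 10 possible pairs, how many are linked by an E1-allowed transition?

(a)–(b): forbidden (ΔS, ΔJ).
(a)–(c): forbidden (ΔS, ΔL, ΔJ).
(a)–(d): forbidden (ΔS).
(a)–(e): forbidden (parity, ΔS, ΔJ).
(b)–(c): forbidden (parity, ΔL).
(b)–(d): forbidden (parity).
(b)–(e): allowed.
(c)–(d): forbidden (parity, ΔL, ΔJ).
(c)–(e): forbidden (ΔL).
(d)–(e): allowed.
Allowed pairs: 2 of 10.

2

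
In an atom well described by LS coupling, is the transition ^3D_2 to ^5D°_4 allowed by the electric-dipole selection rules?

Reading off the term symbols: S 1→2, L 2→2, J 2→4, parity even→odd.
Parity must change: even → odd — ✓.
ΔS = 0: S: 1 → 2 — ✗.
ΔL = 0, ±1 (not L=0↔0): L: 2 → 2, ΔL = +0 — ✓.
ΔJ = 0, ±1 (not J=0↔0): J: 2 → 4, ΔJ = +2 — ✗.
Rule(s) violated: ΔS, ΔJ.

forbidden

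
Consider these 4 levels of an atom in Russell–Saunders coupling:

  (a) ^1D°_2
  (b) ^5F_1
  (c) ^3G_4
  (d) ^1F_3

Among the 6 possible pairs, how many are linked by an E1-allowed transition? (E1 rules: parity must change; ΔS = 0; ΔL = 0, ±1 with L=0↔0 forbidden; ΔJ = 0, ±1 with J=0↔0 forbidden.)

(a)–(b): forbidden (ΔS).
(a)–(c): forbidden (ΔS, ΔL, ΔJ).
(a)–(d): allowed.
(b)–(c): forbidden (parity, ΔS, ΔJ).
(b)–(d): forbidden (parity, ΔS, ΔJ).
(c)–(d): forbidden (parity, ΔS).
Allowed pairs: 1 of 6.

1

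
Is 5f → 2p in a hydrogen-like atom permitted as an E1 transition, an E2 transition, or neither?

Δl = 1 − 3 = -2; l_i + l_f = 4.
E1 (Δl = ±1): not satisfied.
E2 (Δl = 0,±2, l_i+l_f ≥ 2): satisfied.

E2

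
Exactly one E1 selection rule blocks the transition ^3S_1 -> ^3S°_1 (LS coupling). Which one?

Reading off the term symbols: S 1→1, L 0→0, J 1→1, parity even→odd.
ΔS = 0: S: 1 → 1 — satisfied.
Parity must change: even → odd — satisfied.
ΔJ = 0, ±1 (not J=0↔0): J: 1 → 1, ΔJ = +0 — satisfied.
ΔL = 0, ±1 (not L=0↔0): L: 0 → 0, ΔL = +0 — violated.

the L=0 ↔ L=0 exclusion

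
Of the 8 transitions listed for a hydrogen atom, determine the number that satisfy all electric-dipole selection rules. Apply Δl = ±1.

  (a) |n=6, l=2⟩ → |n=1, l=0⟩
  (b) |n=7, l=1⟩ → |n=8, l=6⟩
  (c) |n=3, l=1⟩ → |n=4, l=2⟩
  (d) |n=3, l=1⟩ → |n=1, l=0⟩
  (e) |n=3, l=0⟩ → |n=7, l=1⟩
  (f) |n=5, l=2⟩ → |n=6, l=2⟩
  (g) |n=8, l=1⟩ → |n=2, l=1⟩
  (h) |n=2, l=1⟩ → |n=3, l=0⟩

4

(a) forbidden — Δl = -2 (E1 requires Δl = ±1)
(b) forbidden — Δl = +5 (E1 requires Δl = ±1)
(c) allowed
(d) allowed
(e) allowed
(f) forbidden — Δl = +0 (E1 requires Δl = ±1)
(g) forbidden — Δl = +0 (E1 requires Δl = ±1)
(h) allowed
Total allowed: 4 of 8.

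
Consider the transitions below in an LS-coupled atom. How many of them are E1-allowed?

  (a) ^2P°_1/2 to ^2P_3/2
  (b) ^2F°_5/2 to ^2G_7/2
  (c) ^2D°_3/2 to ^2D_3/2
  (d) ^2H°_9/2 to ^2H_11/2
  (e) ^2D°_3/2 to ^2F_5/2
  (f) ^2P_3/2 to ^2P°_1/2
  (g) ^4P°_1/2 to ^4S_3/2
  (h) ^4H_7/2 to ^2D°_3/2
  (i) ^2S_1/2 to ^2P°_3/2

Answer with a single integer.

8

(a) allowed
(b) allowed
(c) allowed
(d) allowed
(e) allowed
(f) allowed
(g) allowed
(h) forbidden (ΔS, ΔL, ΔJ fail)
(i) allowed
Total allowed: 8 of 9.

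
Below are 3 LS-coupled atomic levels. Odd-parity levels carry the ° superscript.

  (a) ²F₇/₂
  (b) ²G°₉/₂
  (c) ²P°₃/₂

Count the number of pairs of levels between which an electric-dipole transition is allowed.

1

(a)–(b): allowed.
(a)–(c): forbidden (ΔL, ΔJ).
(b)–(c): forbidden (parity, ΔL, ΔJ).
Allowed pairs: 1 of 3.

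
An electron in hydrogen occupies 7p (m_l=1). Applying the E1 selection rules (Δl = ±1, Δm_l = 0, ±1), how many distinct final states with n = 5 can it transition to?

4

E1 requires Δl = ±1, so l_f ∈ {0, 2}; with 0 ≤ l_f ≤ n_f−1 = 4, the allowed l_f values are {0, 2}.
For l_f = 0: m_f ∈ {m_i−1, m_i, m_i+1} ∩ [−0, 0] = {0} → 1 state.
For l_f = 2: m_f ∈ {m_i−1, m_i, m_i+1} ∩ [−2, 2] = {0, 1, 2} → 3 states.
Total: 4.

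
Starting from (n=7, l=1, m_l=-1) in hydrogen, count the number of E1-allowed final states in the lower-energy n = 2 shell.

E1 requires Δl = ±1, so l_f ∈ {0, 2}; with 0 ≤ l_f ≤ n_f−1 = 1, the allowed l_f values are {0}.
For l_f = 0: m_f ∈ {m_i−1, m_i, m_i+1} ∩ [−0, 0] = {0} → 1 state.
Total: 1.

1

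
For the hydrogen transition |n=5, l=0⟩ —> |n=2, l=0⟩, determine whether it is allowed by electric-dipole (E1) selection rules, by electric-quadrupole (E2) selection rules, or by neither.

Δl = 0 − 0 = +0; l_i + l_f = 0.
E1 (Δl = ±1): not satisfied.
E2 (Δl = 0,±2, l_i+l_f ≥ 2): not satisfied.

neither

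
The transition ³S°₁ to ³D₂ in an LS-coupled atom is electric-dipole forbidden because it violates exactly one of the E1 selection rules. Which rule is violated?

the ΔL = 0, ±1 rule

Parity must change: odd → even — ✓.
ΔS = 0: S: 1 → 1 — ✓.
ΔL = 0, ±1 (not L=0↔0): L: 0 → 2, ΔL = +2 — ✗.
ΔJ = 0, ±1 (not J=0↔0): J: 1 → 2, ΔJ = +1 — ✓.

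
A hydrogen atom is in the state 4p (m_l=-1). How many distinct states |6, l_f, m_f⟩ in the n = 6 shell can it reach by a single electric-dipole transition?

E1 requires Δl = ±1, so l_f ∈ {0, 2}; with 0 ≤ l_f ≤ n_f−1 = 5, the allowed l_f values are {0, 2}.
For l_f = 0: m_f ∈ {m_i−1, m_i, m_i+1} ∩ [−0, 0] = {0} → 1 state.
For l_f = 2: m_f ∈ {m_i−1, m_i, m_i+1} ∩ [−2, 2] = {-2, -1, 0} → 3 states.
Total: 4.

4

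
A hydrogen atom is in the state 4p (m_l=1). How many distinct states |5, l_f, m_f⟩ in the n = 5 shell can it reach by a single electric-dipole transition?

E1 requires Δl = ±1, so l_f ∈ {0, 2}; with 0 ≤ l_f ≤ n_f−1 = 4, the allowed l_f values are {0, 2}.
For l_f = 0: m_f ∈ {m_i−1, m_i, m_i+1} ∩ [−0, 0] = {0} → 1 state.
For l_f = 2: m_f ∈ {m_i−1, m_i, m_i+1} ∩ [−2, 2] = {0, 1, 2} → 3 states.
Total: 4.

4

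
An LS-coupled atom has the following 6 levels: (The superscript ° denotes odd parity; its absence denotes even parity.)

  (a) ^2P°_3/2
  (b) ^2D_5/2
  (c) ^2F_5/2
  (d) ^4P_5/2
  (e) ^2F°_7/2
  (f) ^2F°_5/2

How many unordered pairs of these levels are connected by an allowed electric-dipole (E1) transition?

5

(a)–(b): allowed.
(a)–(c): forbidden (ΔL).
(a)–(d): forbidden (ΔS).
(a)–(e): forbidden (parity, ΔL, ΔJ).
(a)–(f): forbidden (parity, ΔL).
(b)–(c): forbidden (parity).
(b)–(d): forbidden (parity, ΔS).
(b)–(e): allowed.
(b)–(f): allowed.
(c)–(d): forbidden (parity, ΔS, ΔL).
(c)–(e): allowed.
(c)–(f): allowed.
(d)–(e): forbidden (ΔS, ΔL).
(d)–(f): forbidden (ΔS, ΔL).
(e)–(f): forbidden (parity).
Allowed pairs: 5 of 15.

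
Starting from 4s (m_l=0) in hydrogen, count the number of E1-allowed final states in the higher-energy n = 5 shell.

E1 requires Δl = ±1, so l_f ∈ {-1, 1}; with 0 ≤ l_f ≤ n_f−1 = 4, the allowed l_f values are {1}.
For l_f = 1: m_f ∈ {m_i−1, m_i, m_i+1} ∩ [−1, 1] = {-1, 0, 1} → 3 states.
Total: 3.

3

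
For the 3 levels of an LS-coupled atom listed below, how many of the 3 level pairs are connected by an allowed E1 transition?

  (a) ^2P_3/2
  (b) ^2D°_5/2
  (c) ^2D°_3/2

2

(a)–(b): allowed.
(a)–(c): allowed.
(b)–(c): forbidden (parity).
Allowed pairs: 2 of 3.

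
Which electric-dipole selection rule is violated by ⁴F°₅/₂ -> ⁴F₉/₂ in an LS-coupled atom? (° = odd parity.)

the ΔJ = 0, ±1 rule

Reading off the term symbols: S 3/2→3/2, L 3→3, J 5/2→9/2, parity odd→even.
Parity must change: odd → even — ok.
ΔS = 0: S: 3/2 → 3/2 — ok.
ΔL = 0, ±1 (not L=0↔0): L: 3 → 3, ΔL = +0 — ok.
ΔJ = 0, ±1 (not J=0↔0): J: 5/2 → 9/2, ΔJ = +2 — fails.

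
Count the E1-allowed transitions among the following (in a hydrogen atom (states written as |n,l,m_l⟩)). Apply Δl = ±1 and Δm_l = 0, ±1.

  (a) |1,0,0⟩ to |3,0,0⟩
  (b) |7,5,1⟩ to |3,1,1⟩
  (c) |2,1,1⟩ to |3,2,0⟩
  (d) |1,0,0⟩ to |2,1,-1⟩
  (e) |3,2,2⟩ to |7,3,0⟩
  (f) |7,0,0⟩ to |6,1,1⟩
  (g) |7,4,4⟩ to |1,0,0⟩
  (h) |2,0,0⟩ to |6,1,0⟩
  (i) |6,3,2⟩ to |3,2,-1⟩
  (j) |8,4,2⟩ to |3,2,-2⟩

(a) forbidden — Δl = +0 (E1 requires Δl = ±1)
(b) forbidden — Δl = -4 (E1 requires Δl = ±1)
(c) allowed
(d) allowed
(e) forbidden — Δm_l = -2 (E1 requires Δm_l = 0, ±1)
(f) allowed
(g) forbidden — Δl = -4 (E1 requires Δl = ±1); Δm_l = -4 (E1 requires Δm_l = 0, ±1)
(h) allowed
(i) forbidden — Δm_l = -3 (E1 requires Δm_l = 0, ±1)
(j) forbidden — Δl = -2 (E1 requires Δl = ±1); Δm_l = -4 (E1 requires Δm_l = 0, ±1)
Total allowed: 4 of 10.

4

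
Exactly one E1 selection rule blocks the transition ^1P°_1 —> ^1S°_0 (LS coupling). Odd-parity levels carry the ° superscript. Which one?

parity

Reading off the term symbols: S 0→0, L 1→0, J 1→0, parity odd→odd.
Parity must change: odd → odd — fails.
ΔL = 0, ±1 (not L=0↔0): L: 1 → 0, ΔL = -1 — ok.
ΔJ = 0, ±1 (not J=0↔0): J: 1 → 0, ΔJ = -1 — ok.
ΔS = 0: S: 0 → 0 — ok.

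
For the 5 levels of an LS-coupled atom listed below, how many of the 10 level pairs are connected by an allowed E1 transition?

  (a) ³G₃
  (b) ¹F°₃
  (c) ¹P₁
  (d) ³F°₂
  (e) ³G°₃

2

(a)–(b): forbidden (ΔS).
(a)–(c): forbidden (parity, ΔS, ΔL, ΔJ).
(a)–(d): allowed.
(a)–(e): allowed.
(b)–(c): forbidden (ΔL, ΔJ).
(b)–(d): forbidden (parity, ΔS).
(b)–(e): forbidden (parity, ΔS).
(c)–(d): forbidden (ΔS, ΔL).
(c)–(e): forbidden (ΔS, ΔL, ΔJ).
(d)–(e): forbidden (parity).
Allowed pairs: 2 of 10.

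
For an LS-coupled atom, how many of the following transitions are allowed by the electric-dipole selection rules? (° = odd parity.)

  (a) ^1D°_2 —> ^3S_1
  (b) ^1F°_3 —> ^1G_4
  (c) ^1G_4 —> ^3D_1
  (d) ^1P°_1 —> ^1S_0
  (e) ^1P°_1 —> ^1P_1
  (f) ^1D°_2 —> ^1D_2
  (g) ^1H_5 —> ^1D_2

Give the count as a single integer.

4

(a) forbidden (ΔS, ΔL fail)
(b) allowed
(c) forbidden (parity, ΔS, ΔL, ΔJ fail)
(d) allowed
(e) allowed
(f) allowed
(g) forbidden (parity, ΔL, ΔJ fail)
Total allowed: 4 of 7.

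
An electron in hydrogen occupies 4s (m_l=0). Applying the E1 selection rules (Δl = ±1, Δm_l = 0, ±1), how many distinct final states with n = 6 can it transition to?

3

E1 requires Δl = ±1, so l_f ∈ {-1, 1}; with 0 ≤ l_f ≤ n_f−1 = 5, the allowed l_f values are {1}.
For l_f = 1: m_f ∈ {m_i−1, m_i, m_i+1} ∩ [−1, 1] = {-1, 0, 1} → 3 states.
Total: 3.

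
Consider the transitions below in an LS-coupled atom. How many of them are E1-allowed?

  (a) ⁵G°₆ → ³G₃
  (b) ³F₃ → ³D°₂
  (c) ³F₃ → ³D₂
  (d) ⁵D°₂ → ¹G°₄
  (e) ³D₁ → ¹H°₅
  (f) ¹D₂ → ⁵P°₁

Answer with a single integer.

1

(a) forbidden (ΔS, ΔJ fail)
(b) allowed
(c) forbidden (parity fails)
(d) forbidden (parity, ΔS, ΔL, ΔJ fail)
(e) forbidden (ΔS, ΔL, ΔJ fail)
(f) forbidden (ΔS fails)
Total allowed: 1 of 6.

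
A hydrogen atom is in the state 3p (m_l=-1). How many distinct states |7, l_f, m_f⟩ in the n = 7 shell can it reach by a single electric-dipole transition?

4

E1 requires Δl = ±1, so l_f ∈ {0, 2}; with 0 ≤ l_f ≤ n_f−1 = 6, the allowed l_f values are {0, 2}.
For l_f = 0: m_f ∈ {m_i−1, m_i, m_i+1} ∩ [−0, 0] = {0} → 1 state.
For l_f = 2: m_f ∈ {m_i−1, m_i, m_i+1} ∩ [−2, 2] = {-2, -1, 0} → 3 states.
Total: 4.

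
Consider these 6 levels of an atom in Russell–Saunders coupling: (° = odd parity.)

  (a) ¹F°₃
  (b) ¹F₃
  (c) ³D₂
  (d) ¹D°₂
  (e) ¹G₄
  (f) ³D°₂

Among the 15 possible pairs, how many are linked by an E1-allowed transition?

4

(a)–(b): allowed.
(a)–(c): forbidden (ΔS).
(a)–(d): forbidden (parity).
(a)–(e): allowed.
(a)–(f): forbidden (parity, ΔS).
(b)–(c): forbidden (parity, ΔS).
(b)–(d): allowed.
(b)–(e): forbidden (parity).
(b)–(f): forbidden (ΔS).
(c)–(d): forbidden (ΔS).
(c)–(e): forbidden (parity, ΔS, ΔL, ΔJ).
(c)–(f): allowed.
(d)–(e): forbidden (ΔL, ΔJ).
(d)–(f): forbidden (parity, ΔS).
(e)–(f): forbidden (ΔS, ΔL, ΔJ).
Allowed pairs: 4 of 15.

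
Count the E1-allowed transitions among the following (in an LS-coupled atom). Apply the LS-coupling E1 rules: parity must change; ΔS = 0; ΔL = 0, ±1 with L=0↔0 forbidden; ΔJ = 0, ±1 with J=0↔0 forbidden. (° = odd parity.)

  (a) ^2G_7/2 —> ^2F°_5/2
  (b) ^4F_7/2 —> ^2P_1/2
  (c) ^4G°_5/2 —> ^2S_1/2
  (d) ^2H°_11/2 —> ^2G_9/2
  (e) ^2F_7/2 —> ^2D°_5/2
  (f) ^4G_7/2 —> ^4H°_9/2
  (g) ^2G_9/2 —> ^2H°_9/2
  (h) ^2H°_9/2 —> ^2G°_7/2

5

(a) allowed
(b) forbidden (parity, ΔS, ΔL, ΔJ fail)
(c) forbidden (ΔS, ΔL, ΔJ fail)
(d) allowed
(e) allowed
(f) allowed
(g) allowed
(h) forbidden (parity fails)
Total allowed: 5 of 8.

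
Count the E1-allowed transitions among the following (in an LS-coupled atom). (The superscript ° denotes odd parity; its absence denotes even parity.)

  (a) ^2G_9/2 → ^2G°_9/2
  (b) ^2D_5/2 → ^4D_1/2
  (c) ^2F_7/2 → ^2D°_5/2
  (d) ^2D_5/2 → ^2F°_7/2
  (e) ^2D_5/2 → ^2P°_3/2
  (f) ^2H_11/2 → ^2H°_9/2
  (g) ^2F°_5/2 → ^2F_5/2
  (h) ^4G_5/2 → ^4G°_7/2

(a) allowed
(b) forbidden (parity, ΔS, ΔJ fail)
(c) allowed
(d) allowed
(e) allowed
(f) allowed
(g) allowed
(h) allowed
Total allowed: 7 of 8.

7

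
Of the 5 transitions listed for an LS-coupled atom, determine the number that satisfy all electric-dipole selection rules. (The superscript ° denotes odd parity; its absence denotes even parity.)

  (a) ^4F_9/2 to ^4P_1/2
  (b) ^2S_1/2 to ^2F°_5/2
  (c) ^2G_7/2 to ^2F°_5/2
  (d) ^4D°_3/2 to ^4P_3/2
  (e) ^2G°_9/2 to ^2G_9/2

(a) forbidden (parity, ΔL, ΔJ fail)
(b) forbidden (ΔL, ΔJ fail)
(c) allowed
(d) allowed
(e) allowed
Total allowed: 3 of 5.

3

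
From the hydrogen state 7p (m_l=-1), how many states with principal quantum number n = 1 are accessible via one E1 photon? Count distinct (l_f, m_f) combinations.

E1 requires Δl = ±1, so l_f ∈ {0, 2}; with 0 ≤ l_f ≤ n_f−1 = 0, the allowed l_f values are {0}.
For l_f = 0: m_f ∈ {m_i−1, m_i, m_i+1} ∩ [−0, 0] = {0} → 1 state.
Total: 1.

1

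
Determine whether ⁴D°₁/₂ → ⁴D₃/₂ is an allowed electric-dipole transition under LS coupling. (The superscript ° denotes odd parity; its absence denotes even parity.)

Initial level: S=3/2, L=2, J=1/2, parity odd. Final level: S=3/2, L=2, J=3/2, parity even.
ΔJ = 0, ±1 (not J=0↔0): J: 1/2 → 3/2, ΔJ = +1 — satisfied.
Parity must change: odd → even — satisfied.
ΔL = 0, ±1 (not L=0↔0): L: 2 → 2, ΔL = +0 — satisfied.
ΔS = 0: S: 3/2 → 3/2 — satisfied.
All four E1 rules are satisfied.

allowed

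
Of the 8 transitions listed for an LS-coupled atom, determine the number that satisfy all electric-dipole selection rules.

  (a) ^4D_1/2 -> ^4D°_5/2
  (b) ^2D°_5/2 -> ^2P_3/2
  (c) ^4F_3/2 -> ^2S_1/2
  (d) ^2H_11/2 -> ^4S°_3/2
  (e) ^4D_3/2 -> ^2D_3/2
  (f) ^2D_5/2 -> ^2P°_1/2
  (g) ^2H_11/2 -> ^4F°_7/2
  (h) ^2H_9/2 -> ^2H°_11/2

2

(a) forbidden (ΔJ fails)
(b) allowed
(c) forbidden (parity, ΔS, ΔL fail)
(d) forbidden (ΔS, ΔL, ΔJ fail)
(e) forbidden (parity, ΔS fail)
(f) forbidden (ΔJ fails)
(g) forbidden (ΔS, ΔL, ΔJ fail)
(h) allowed
Total allowed: 2 of 8.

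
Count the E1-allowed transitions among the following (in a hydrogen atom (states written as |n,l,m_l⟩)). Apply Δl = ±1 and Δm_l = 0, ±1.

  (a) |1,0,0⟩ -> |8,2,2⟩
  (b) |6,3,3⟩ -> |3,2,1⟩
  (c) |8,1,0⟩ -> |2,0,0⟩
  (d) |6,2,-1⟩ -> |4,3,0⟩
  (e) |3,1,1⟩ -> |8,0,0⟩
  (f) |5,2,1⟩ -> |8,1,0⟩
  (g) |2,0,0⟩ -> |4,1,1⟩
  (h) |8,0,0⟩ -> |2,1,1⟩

6

(a) forbidden — Δl = +2 (E1 requires Δl = ±1); Δm_l = +2 (E1 requires Δm_l = 0, ±1)
(b) forbidden — Δm_l = -2 (E1 requires Δm_l = 0, ±1)
(c) allowed
(d) allowed
(e) allowed
(f) allowed
(g) allowed
(h) allowed
Total allowed: 6 of 8.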